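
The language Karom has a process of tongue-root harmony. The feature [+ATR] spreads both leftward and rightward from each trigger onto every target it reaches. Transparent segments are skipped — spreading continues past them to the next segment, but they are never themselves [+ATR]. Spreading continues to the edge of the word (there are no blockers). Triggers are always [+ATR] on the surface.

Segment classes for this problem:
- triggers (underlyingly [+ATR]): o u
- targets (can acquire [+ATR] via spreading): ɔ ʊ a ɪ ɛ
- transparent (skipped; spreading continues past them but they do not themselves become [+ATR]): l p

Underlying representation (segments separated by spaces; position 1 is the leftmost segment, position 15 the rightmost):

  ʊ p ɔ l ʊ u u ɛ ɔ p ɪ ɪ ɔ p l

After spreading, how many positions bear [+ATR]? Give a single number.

From /u/ at 6 rightward: 7 /u/ is itself a trigger — this domain ends here.
From /u/ at 6 leftward: 5 /ʊ/ → [+ATR]; 4 /l/ transparent; 3 /ɔ/ → [+ATR]; 2 /p/ transparent; 1 /ʊ/ → [+ATR]; word edge.
From /u/ at 7 rightward: 8 /ɛ/ → [+ATR]; 9 /ɔ/ → [+ATR]; 10 /p/ transparent; 11 /ɪ/ → [+ATR]; 12 /ɪ/ → [+ATR]; 13 /ɔ/ → [+ATR]; 14 /p/ transparent; 15 /l/ transparent; word edge.
From /u/ at 7 leftward: 6 /u/ is itself a trigger — this domain ends here.
[+ATR] positions on the surface: 1 3 5 6 7 8 9 11 12 13.

10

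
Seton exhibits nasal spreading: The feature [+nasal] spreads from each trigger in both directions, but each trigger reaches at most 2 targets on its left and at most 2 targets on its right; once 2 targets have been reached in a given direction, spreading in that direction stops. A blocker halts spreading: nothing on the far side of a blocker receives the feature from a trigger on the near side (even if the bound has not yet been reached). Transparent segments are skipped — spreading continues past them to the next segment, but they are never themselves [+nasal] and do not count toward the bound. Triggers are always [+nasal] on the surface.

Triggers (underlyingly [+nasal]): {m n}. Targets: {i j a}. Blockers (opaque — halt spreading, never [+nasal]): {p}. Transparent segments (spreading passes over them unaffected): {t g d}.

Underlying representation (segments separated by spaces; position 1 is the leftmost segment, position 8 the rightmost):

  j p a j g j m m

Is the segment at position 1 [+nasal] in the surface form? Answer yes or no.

From /m/ at 7 rightward: 8 /m/ is itself a trigger — this domain ends here.
From /m/ at 7 leftward: 6 /j/ → [+nasal]; 5 /g/ transparent; 4 /j/ → [+nasal]; bound reached.
From /m/ at 8 rightward: word edge.
From /m/ at 8 leftward: 7 /m/ is itself a trigger — this domain ends here.
Targets with no active source: positions 1 3 stay [-nasal].
[+nasal] positions on the surface: 4 6 7 8.

no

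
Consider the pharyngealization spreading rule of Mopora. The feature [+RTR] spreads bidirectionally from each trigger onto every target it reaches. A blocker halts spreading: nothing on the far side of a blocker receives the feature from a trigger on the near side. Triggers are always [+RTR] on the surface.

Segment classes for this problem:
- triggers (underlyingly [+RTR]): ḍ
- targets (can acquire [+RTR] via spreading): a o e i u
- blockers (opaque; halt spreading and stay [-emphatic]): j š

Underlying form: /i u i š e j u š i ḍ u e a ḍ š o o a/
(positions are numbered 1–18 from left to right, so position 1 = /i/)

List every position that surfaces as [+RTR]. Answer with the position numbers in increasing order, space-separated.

From /ḍ/ at 10 rightward: 11 /u/ → [+RTR]; 12 /e/ → [+RTR]; 13 /a/ → [+RTR]; 14 /ḍ/ is itself a trigger — this domain ends here.
From /ḍ/ at 10 leftward: 9 /i/ → [+RTR]; 8 /š/ blocks.
From /ḍ/ at 14 rightward: 15 /š/ blocks.
From /ḍ/ at 14 leftward: 13 /a/ → [+RTR]; 12 /e/ → [+RTR]; 11 /u/ → [+RTR]; 10 /ḍ/ is itself a trigger — this domain ends here.
Targets with no active source: positions 1 2 3 5 7 16 17 18 stay [-emphatic].

9 10 11 12 13 14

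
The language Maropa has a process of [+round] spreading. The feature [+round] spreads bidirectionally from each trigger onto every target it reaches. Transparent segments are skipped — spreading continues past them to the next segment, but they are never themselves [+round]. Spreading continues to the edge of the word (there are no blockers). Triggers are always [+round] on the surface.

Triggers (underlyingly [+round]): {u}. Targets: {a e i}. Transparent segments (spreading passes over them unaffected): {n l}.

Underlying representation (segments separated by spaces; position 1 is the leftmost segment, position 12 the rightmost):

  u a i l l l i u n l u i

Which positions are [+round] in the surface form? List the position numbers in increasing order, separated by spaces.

1 2 3 7 8 11 12

From /u/ at 1 rightward: 2 /a/ → [+round]; 3 /i/ → [+round]; 4 /l/ transparent; 5 /l/ transparent; 6 /l/ transparent; 7 /i/ → [+round]; 8 /u/ is itself a trigger — this domain ends here.
From /u/ at 1 leftward: word edge.
From /u/ at 8 rightward: 9 /n/ transparent; 10 /l/ transparent; 11 /u/ is itself a trigger — this domain ends here.
From /u/ at 8 leftward: 7 /i/ → [+round]; 6 /l/ transparent; 5 /l/ transparent; 4 /l/ transparent; 3 /i/ → [+round]; 2 /a/ → [+round]; 1 /u/ is itself a trigger — this domain ends here.
From /u/ at 11 rightward: 12 /i/ → [+round]; word edge.
From /u/ at 11 leftward: 10 /l/ transparent; 9 /n/ transparent; 8 /u/ is itself a trigger — this domain ends here.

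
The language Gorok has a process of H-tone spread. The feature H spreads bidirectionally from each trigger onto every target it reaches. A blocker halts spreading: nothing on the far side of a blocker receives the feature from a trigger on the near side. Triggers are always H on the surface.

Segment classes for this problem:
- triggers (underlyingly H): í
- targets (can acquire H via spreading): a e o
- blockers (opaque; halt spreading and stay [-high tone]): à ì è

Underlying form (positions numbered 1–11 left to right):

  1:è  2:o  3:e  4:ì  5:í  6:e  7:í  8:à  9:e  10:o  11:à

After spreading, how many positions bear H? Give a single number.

From /í/ at 5 rightward: 6 /e/ → H; 7 /í/ is itself a trigger — this domain ends here.
From /í/ at 5 leftward: 4 /ì/ blocks.
From /í/ at 7 rightward: 8 /à/ blocks.
From /í/ at 7 leftward: 6 /e/ → H; 5 /í/ is itself a trigger — this domain ends here.
Targets with no active source: positions 2 3 9 10 stay [-high tone].
H positions on the surface: 5 6 7.

3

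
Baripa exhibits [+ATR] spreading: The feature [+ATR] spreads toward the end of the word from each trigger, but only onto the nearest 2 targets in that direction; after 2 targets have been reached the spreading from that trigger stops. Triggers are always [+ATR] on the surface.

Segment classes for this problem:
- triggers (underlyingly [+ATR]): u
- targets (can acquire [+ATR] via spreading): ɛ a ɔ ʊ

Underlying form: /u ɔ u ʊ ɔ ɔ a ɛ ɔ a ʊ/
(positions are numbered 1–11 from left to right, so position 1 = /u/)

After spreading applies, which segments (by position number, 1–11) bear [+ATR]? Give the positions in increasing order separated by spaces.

1 2 3 4 5

From /u/ at 1 rightward: 2 /ɔ/ → [+ATR]; 3 /u/ is itself a trigger — this domain ends here.
From /u/ at 3 rightward: 4 /ʊ/ → [+ATR]; 5 /ɔ/ → [+ATR]; bound reached.
Targets with no active source: positions 6 7 8 9 10 11 stay [-ATR].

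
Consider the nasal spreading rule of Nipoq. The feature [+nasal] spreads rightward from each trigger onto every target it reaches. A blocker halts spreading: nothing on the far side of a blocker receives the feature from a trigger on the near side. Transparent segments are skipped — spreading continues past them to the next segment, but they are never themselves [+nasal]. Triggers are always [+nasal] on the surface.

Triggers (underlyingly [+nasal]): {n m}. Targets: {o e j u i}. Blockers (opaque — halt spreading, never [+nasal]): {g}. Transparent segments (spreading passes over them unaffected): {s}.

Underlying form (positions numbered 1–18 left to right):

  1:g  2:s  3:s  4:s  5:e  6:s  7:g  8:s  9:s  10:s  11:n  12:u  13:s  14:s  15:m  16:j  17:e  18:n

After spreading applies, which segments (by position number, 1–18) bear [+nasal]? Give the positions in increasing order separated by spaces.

From /n/ at 11 rightward: 12 /u/ → [+nasal]; 13 /s/ transparent; 14 /s/ transparent; 15 /m/ is itself a trigger — this domain ends here.
From /m/ at 15 rightward: 16 /j/ → [+nasal]; 17 /e/ → [+nasal]; 18 /n/ is itself a trigger — this domain ends here.
From /n/ at 18 rightward: word edge.
Target with no active source: position 5 stays [-nasal].

11 12 15 16 17 18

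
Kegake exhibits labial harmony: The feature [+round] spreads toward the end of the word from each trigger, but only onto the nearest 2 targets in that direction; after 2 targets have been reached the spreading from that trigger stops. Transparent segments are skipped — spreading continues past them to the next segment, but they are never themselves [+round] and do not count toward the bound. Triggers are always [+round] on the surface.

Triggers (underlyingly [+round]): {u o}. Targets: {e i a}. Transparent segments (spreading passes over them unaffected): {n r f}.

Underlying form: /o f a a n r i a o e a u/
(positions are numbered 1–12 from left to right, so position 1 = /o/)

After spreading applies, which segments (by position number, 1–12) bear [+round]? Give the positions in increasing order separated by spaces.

1 3 4 9 10 11 12

From /o/ at 1 rightward: 2 /f/ transparent; 3 /a/ → [+round]; 4 /a/ → [+round]; bound reached.
From /o/ at 9 rightward: 10 /e/ → [+round]; 11 /a/ → [+round]; bound reached.
From /u/ at 12 rightward: word edge.
Targets with no active source: positions 7 8 stay [-round].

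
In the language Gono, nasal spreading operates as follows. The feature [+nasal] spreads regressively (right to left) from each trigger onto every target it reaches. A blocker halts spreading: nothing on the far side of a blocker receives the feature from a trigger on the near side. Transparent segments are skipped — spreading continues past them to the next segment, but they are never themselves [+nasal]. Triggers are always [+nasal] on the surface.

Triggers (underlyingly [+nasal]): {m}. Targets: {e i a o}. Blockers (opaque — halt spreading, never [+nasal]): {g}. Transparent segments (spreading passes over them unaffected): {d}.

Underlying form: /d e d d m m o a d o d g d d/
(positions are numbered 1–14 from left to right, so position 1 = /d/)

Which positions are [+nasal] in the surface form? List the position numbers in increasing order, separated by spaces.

2 5 6

From /m/ at 5 leftward: 4 /d/ transparent; 3 /d/ transparent; 2 /e/ → [+nasal]; 1 /d/ transparent; word edge.
From /m/ at 6 leftward: 5 /m/ is itself a trigger — this domain ends here.
Targets with no active source: positions 7 8 10 stay [-nasal].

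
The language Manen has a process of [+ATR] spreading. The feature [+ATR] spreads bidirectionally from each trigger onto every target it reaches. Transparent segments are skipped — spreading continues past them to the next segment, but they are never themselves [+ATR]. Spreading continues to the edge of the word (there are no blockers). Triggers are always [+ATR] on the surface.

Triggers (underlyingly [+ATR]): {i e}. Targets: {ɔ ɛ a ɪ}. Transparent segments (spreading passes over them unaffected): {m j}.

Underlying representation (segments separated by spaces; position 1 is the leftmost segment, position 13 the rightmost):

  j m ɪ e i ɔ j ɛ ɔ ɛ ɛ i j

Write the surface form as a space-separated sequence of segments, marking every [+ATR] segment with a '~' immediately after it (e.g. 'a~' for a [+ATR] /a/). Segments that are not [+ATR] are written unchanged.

From /e/ at 4 rightward: 5 /i/ is itself a trigger — this domain ends here.
From /e/ at 4 leftward: 3 /ɪ/ → [+ATR]; 2 /m/ transparent; 1 /j/ transparent; word edge.
From /i/ at 5 rightward: 6 /ɔ/ → [+ATR]; 7 /j/ transparent; 8 /ɛ/ → [+ATR]; 9 /ɔ/ → [+ATR]; 10 /ɛ/ → [+ATR]; 11 /ɛ/ → [+ATR]; 12 /i/ is itself a trigger — this domain ends here.
From /i/ at 5 leftward: 4 /e/ is itself a trigger — this domain ends here.
From /i/ at 12 rightward: 13 /j/ transparent; word edge.
From /i/ at 12 leftward: 11 /ɛ/ → [+ATR]; 10 /ɛ/ → [+ATR]; 9 /ɔ/ → [+ATR]; 8 /ɛ/ → [+ATR]; 7 /j/ transparent; 6 /ɔ/ → [+ATR]; 5 /i/ is itself a trigger — this domain ends here.
[+ATR] positions on the surface: 3 4 5 6 8 9 10 11 12.

j m ɪ~ e~ i~ ɔ~ j ɛ~ ɔ~ ɛ~ ɛ~ i~ j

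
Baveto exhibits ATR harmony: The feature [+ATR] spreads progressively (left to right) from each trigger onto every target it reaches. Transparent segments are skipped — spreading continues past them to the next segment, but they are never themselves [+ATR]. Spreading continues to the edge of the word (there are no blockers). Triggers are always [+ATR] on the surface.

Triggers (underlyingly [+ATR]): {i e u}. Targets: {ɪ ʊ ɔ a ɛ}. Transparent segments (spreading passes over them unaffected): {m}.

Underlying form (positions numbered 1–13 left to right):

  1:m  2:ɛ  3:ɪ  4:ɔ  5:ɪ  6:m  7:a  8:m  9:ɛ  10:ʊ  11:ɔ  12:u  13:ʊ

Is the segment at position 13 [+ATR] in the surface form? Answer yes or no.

From /u/ at 12 rightward: 13 /ʊ/ → [+ATR]; word edge.
Targets with no active source: positions 2 3 4 5 7 9 10 11 stay [-ATR].
[+ATR] positions on the surface: 12 13.

yes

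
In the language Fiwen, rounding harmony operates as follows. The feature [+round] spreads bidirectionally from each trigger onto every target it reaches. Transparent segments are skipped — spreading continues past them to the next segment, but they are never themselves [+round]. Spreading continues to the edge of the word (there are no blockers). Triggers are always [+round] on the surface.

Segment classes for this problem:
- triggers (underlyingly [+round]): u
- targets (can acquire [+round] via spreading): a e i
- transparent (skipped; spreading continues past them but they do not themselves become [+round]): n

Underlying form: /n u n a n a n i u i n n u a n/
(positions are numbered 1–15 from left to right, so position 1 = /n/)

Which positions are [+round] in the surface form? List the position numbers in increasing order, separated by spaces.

From /u/ at 2 rightward: 3 /n/ transparent; 4 /a/ → [+round]; 5 /n/ transparent; 6 /a/ → [+round]; 7 /n/ transparent; 8 /i/ → [+round]; 9 /u/ is itself a trigger — this domain ends here.
From /u/ at 2 leftward: 1 /n/ transparent; word edge.
From /u/ at 9 rightward: 10 /i/ → [+round]; 11 /n/ transparent; 12 /n/ transparent; 13 /u/ is itself a trigger — this domain ends here.
From /u/ at 9 leftward: 8 /i/ → [+round]; 7 /n/ transparent; 6 /a/ → [+round]; 5 /n/ transparent; 4 /a/ → [+round]; 3 /n/ transparent; 2 /u/ is itself a trigger — this domain ends here.
From /u/ at 13 rightward: 14 /a/ → [+round]; 15 /n/ transparent; word edge.
From /u/ at 13 leftward: 12 /n/ transparent; 11 /n/ transparent; 10 /i/ → [+round]; 9 /u/ is itself a trigger — this domain ends here.

2 4 6 8 9 10 13 14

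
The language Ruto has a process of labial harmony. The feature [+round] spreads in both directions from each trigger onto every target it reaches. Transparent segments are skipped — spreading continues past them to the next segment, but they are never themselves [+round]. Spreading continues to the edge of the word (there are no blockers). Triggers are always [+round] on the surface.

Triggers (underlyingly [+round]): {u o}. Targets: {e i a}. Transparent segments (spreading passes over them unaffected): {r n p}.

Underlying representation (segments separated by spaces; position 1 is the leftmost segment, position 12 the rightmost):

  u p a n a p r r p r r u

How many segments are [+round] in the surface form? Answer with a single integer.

4

From /u/ at 1 rightward: 2 /p/ transparent; 3 /a/ → [+round]; 4 /n/ transparent; 5 /a/ → [+round]; 6 /p/ transparent; 7 /r/ transparent; 8 /r/ transparent; 9 /p/ transparent; 10 /r/ transparent; 11 /r/ transparent; 12 /u/ is itself a trigger — this domain ends here.
From /u/ at 1 leftward: word edge.
From /u/ at 12 rightward: word edge.
From /u/ at 12 leftward: 11 /r/ transparent; 10 /r/ transparent; 9 /p/ transparent; 8 /r/ transparent; 7 /r/ transparent; 6 /p/ transparent; 5 /a/ → [+round]; 4 /n/ transparent; 3 /a/ → [+round]; 2 /p/ transparent; 1 /u/ is itself a trigger — this domain ends here.
[+round] positions on the surface: 1 3 5 12.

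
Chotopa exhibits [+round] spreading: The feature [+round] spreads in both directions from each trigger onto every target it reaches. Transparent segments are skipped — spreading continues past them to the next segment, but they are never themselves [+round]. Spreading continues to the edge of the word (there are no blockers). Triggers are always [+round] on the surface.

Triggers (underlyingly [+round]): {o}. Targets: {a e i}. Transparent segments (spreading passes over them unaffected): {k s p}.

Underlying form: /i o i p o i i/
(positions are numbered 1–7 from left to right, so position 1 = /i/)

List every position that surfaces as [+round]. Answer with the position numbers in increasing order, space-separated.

1 2 3 5 6 7

From /o/ at 2 rightward: 3 /i/ → [+round]; 4 /p/ transparent; 5 /o/ is itself a trigger — this domain ends here.
From /o/ at 2 leftward: 1 /i/ → [+round]; word edge.
From /o/ at 5 rightward: 6 /i/ → [+round]; 7 /i/ → [+round]; word edge.
From /o/ at 5 leftward: 4 /p/ transparent; 3 /i/ → [+round]; 2 /o/ is itself a trigger — this domain ends here.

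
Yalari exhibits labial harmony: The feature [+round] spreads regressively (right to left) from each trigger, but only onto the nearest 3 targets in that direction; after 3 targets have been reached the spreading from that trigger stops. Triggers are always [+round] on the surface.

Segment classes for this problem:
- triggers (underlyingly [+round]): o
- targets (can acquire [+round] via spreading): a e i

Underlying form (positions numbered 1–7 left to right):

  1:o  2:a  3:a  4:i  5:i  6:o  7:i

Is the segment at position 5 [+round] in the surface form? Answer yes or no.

yes

From /o/ at 1 leftward: word edge.
From /o/ at 6 leftward: 5 /i/ → [+round]; 4 /i/ → [+round]; 3 /a/ → [+round]; bound reached.
Targets with no active source: positions 2 7 stay [-round].
[+round] positions on the surface: 1 3 4 5 6.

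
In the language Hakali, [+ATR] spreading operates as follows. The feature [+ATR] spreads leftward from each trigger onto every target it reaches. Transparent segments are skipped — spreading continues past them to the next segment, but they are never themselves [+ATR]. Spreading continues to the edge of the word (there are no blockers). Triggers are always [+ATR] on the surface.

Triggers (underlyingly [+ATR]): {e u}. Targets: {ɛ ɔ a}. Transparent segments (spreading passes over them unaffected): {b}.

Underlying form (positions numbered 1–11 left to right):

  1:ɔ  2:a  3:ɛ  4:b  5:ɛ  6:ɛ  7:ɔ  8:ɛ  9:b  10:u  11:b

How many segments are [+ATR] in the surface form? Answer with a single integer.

8

From /u/ at 10 leftward: 9 /b/ transparent; 8 /ɛ/ → [+ATR]; 7 /ɔ/ → [+ATR]; 6 /ɛ/ → [+ATR]; 5 /ɛ/ → [+ATR]; 4 /b/ transparent; 3 /ɛ/ → [+ATR]; 2 /a/ → [+ATR]; 1 /ɔ/ → [+ATR]; word edge.
[+ATR] positions on the surface: 1 2 3 5 6 7 8 10.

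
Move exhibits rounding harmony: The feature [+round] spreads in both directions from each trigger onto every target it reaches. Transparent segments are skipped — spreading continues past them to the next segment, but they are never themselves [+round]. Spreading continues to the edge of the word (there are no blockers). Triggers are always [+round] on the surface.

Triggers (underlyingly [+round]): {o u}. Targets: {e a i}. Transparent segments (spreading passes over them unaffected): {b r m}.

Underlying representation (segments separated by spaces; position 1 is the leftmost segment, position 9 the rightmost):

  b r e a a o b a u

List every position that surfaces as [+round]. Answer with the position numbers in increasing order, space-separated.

From /o/ at 6 rightward: 7 /b/ transparent; 8 /a/ → [+round]; 9 /u/ is itself a trigger — this domain ends here.
From /o/ at 6 leftward: 5 /a/ → [+round]; 4 /a/ → [+round]; 3 /e/ → [+round]; 2 /r/ transparent; 1 /b/ transparent; word edge.
From /u/ at 9 rightward: word edge.
From /u/ at 9 leftward: 8 /a/ → [+round]; 7 /b/ transparent; 6 /o/ is itself a trigger — this domain ends here.

3 4 5 6 8 9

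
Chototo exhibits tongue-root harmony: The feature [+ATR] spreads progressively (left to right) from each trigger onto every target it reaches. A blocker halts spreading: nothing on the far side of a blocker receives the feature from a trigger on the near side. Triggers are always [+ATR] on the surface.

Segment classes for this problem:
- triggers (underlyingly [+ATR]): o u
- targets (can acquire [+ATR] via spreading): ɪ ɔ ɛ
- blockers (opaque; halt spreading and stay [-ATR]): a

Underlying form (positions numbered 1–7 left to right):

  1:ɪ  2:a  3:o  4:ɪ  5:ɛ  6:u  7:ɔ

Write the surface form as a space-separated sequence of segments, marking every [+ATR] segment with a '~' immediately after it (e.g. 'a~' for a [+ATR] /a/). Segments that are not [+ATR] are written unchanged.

ɪ a o~ ɪ~ ɛ~ u~ ɔ~

From /o/ at 3 rightward: 4 /ɪ/ → [+ATR]; 5 /ɛ/ → [+ATR]; 6 /u/ is itself a trigger — this domain ends here.
From /u/ at 6 rightward: 7 /ɔ/ → [+ATR]; word edge.
Target with no active source: position 1 stays [-ATR].
[+ATR] positions on the surface: 3 4 5 6 7.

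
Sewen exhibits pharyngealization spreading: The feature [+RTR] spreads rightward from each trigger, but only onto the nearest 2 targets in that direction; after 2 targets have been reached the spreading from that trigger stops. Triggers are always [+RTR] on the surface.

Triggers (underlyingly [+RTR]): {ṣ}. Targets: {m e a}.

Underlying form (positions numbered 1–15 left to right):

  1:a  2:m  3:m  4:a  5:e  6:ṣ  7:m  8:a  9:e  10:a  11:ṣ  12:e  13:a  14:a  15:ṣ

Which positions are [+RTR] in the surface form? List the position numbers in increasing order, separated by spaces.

From /ṣ/ at 6 rightward: 7 /m/ → [+RTR]; 8 /a/ → [+RTR]; bound reached.
From /ṣ/ at 11 rightward: 12 /e/ → [+RTR]; 13 /a/ → [+RTR]; bound reached.
From /ṣ/ at 15 rightward: word edge.
Targets with no active source: positions 1 2 3 4 5 9 10 14 stay [-emphatic].

6 7 8 11 12 13 15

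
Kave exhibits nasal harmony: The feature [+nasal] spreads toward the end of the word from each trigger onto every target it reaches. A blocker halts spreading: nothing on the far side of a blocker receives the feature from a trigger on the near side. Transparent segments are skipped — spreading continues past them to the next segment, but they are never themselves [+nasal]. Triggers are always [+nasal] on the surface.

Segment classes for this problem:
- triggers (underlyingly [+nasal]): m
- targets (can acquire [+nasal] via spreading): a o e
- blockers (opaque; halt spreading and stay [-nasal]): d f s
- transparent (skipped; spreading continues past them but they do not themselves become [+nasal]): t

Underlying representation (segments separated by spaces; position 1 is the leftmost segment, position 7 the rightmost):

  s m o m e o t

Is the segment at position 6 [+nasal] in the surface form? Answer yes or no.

From /m/ at 2 rightward: 3 /o/ → [+nasal]; 4 /m/ is itself a trigger — this domain ends here.
From /m/ at 4 rightward: 5 /e/ → [+nasal]; 6 /o/ → [+nasal]; 7 /t/ transparent; word edge.
[+nasal] positions on the surface: 2 3 4 5 6.

yes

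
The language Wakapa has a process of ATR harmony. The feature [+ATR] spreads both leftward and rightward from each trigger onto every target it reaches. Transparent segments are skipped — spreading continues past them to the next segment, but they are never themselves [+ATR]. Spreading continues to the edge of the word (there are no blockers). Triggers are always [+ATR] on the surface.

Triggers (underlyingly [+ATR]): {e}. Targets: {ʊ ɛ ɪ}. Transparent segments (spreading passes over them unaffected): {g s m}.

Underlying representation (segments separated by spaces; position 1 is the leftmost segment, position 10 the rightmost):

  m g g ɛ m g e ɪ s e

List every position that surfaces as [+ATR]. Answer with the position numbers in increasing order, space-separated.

4 7 8 10

From /e/ at 7 rightward: 8 /ɪ/ → [+ATR]; 9 /s/ transparent; 10 /e/ is itself a trigger — this domain ends here.
From /e/ at 7 leftward: 6 /g/ transparent; 5 /m/ transparent; 4 /ɛ/ → [+ATR]; 3 /g/ transparent; 2 /g/ transparent; 1 /m/ transparent; word edge.
From /e/ at 10 rightward: word edge.
From /e/ at 10 leftward: 9 /s/ transparent; 8 /ɪ/ → [+ATR]; 7 /e/ is itself a trigger — this domain ends here.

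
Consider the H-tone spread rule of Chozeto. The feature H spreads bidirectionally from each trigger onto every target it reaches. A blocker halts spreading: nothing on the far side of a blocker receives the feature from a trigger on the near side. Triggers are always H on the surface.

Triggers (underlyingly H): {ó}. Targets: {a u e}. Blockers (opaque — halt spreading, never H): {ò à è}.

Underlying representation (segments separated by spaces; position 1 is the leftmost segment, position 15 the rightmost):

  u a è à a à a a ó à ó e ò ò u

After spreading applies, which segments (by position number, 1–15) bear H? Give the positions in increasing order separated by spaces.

7 8 9 11 12

From /ó/ at 9 rightward: 10 /à/ blocks.
From /ó/ at 9 leftward: 8 /a/ → H; 7 /a/ → H; 6 /à/ blocks.
From /ó/ at 11 rightward: 12 /e/ → H; 13 /ò/ blocks.
From /ó/ at 11 leftward: 10 /à/ blocks.
Targets with no active source: positions 1 2 5 15 stay [-high tone].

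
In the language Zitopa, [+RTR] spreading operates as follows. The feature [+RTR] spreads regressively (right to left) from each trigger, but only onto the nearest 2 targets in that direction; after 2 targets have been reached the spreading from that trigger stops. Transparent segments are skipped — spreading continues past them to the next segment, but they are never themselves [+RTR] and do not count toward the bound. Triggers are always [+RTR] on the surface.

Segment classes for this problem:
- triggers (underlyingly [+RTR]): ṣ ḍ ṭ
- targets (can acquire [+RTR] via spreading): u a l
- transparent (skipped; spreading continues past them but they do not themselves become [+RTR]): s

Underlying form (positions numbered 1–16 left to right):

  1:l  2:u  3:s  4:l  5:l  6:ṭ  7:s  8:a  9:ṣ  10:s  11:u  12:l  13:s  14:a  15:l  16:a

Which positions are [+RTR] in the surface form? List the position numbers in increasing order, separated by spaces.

From /ṭ/ at 6 leftward: 5 /l/ → [+RTR]; 4 /l/ → [+RTR]; bound reached.
From /ṣ/ at 9 leftward: 8 /a/ → [+RTR]; 7 /s/ transparent; 6 /ṭ/ is itself a trigger — this domain ends here.
Targets with no active source: positions 1 2 11 12 14 15 16 stay [-emphatic].

4 5 6 8 9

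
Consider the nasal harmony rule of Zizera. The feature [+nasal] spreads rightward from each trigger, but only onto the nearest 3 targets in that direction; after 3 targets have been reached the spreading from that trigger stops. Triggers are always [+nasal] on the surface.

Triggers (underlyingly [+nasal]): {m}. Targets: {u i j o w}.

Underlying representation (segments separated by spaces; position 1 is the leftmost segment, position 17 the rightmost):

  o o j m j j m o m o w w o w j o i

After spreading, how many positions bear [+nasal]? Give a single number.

9

From /m/ at 4 rightward: 5 /j/ → [+nasal]; 6 /j/ → [+nasal]; 7 /m/ is itself a trigger — this domain ends here.
From /m/ at 7 rightward: 8 /o/ → [+nasal]; 9 /m/ is itself a trigger — this domain ends here.
From /m/ at 9 rightward: 10 /o/ → [+nasal]; 11 /w/ → [+nasal]; 12 /w/ → [+nasal]; bound reached.
Targets with no active source: positions 1 2 3 13 14 15 16 17 stay [-nasal].
[+nasal] positions on the surface: 4 5 6 7 8 9 10 11 12.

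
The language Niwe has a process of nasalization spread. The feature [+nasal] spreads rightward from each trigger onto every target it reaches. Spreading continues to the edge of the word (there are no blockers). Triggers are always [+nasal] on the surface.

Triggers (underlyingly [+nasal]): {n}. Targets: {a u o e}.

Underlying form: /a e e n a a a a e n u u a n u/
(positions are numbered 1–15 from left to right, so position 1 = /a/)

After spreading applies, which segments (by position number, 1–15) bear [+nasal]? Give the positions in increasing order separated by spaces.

4 5 6 7 8 9 10 11 12 13 14 15

From /n/ at 4 rightward: 5 /a/ → [+nasal]; 6 /a/ → [+nasal]; 7 /a/ → [+nasal]; 8 /a/ → [+nasal]; 9 /e/ → [+nasal]; 10 /n/ is itself a trigger — this domain ends here.
From /n/ at 10 rightward: 11 /u/ → [+nasal]; 12 /u/ → [+nasal]; 13 /a/ → [+nasal]; 14 /n/ is itself a trigger — this domain ends here.
From /n/ at 14 rightward: 15 /u/ → [+nasal]; word edge.
Targets with no active source: positions 1 2 3 stay [-nasal].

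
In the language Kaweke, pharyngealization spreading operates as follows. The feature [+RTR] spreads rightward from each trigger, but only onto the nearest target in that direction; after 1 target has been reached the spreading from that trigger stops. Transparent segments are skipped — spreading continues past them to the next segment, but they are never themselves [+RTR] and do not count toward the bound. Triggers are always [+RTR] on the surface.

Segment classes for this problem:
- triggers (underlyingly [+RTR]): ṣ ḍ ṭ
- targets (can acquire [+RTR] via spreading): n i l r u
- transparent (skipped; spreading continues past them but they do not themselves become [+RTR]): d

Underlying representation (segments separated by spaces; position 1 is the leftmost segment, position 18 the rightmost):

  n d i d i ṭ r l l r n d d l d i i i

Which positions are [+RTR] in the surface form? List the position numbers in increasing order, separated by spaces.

6 7

From /ṭ/ at 6 rightward: 7 /r/ → [+RTR]; bound reached.
Targets with no active source: positions 1 3 5 8 9 10 11 14 16 17 18 stay [-emphatic].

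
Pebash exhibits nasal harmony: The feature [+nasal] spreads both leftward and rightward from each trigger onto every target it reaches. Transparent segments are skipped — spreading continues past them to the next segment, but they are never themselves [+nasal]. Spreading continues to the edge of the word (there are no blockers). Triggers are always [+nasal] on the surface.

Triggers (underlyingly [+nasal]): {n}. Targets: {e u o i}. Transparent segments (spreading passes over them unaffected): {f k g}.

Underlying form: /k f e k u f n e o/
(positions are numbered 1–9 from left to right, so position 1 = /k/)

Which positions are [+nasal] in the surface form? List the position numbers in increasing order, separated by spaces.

3 5 7 8 9

From /n/ at 7 rightward: 8 /e/ → [+nasal]; 9 /o/ → [+nasal]; word edge.
From /n/ at 7 leftward: 6 /f/ transparent; 5 /u/ → [+nasal]; 4 /k/ transparent; 3 /e/ → [+nasal]; 2 /f/ transparent; 1 /k/ transparent; word edge.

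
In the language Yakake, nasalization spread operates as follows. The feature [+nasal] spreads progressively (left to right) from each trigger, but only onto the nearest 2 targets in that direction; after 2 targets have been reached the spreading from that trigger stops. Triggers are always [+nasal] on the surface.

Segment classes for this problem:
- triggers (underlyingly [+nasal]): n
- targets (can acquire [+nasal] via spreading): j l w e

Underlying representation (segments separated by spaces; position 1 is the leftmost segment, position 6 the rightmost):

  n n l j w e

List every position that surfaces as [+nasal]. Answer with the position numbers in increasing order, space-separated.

1 2 3 4

From /n/ at 1 rightward: 2 /n/ is itself a trigger — this domain ends here.
From /n/ at 2 rightward: 3 /l/ → [+nasal]; 4 /j/ → [+nasal]; bound reached.
Targets with no active source: positions 5 6 stay [-nasal].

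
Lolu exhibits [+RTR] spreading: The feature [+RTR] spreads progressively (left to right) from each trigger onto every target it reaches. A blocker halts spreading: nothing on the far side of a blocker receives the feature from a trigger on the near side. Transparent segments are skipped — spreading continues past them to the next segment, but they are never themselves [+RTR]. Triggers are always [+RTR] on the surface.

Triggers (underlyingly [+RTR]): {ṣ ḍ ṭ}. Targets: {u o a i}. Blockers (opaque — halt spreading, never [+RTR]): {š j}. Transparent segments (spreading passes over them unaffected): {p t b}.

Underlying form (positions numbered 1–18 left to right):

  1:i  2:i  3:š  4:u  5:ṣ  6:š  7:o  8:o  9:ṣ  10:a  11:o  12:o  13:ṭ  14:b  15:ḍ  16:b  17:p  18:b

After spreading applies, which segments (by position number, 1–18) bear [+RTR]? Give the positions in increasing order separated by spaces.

5 9 10 11 12 13 15

From /ṣ/ at 5 rightward: 6 /š/ blocks.
From /ṣ/ at 9 rightward: 10 /a/ → [+RTR]; 11 /o/ → [+RTR]; 12 /o/ → [+RTR]; 13 /ṭ/ is itself a trigger — this domain ends here.
From /ṭ/ at 13 rightward: 14 /b/ transparent; 15 /ḍ/ is itself a trigger — this domain ends here.
From /ḍ/ at 15 rightward: 16 /b/ transparent; 17 /p/ transparent; 18 /b/ transparent; word edge.
Targets with no active source: positions 1 2 4 7 8 stay [-emphatic].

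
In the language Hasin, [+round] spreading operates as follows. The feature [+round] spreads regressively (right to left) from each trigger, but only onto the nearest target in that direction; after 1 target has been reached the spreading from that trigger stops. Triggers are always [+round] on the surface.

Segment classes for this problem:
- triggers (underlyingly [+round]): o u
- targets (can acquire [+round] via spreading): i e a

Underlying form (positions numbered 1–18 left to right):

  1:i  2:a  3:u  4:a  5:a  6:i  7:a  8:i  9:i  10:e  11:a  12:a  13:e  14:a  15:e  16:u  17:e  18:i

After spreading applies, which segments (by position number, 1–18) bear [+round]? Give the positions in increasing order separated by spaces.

From /u/ at 3 leftward: 2 /a/ → [+round]; bound reached.
From /u/ at 16 leftward: 15 /e/ → [+round]; bound reached.
Targets with no active source: positions 1 4 5 6 7 8 9 10 11 12 13 14 17 18 stay [-round].

2 3 15 16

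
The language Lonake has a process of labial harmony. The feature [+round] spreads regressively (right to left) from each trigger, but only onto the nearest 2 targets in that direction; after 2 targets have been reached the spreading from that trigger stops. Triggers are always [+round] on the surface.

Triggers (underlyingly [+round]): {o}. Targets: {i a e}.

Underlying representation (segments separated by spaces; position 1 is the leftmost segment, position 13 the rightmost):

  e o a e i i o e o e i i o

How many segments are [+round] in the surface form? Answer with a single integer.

From /o/ at 2 leftward: 1 /e/ → [+round]; word edge.
From /o/ at 7 leftward: 6 /i/ → [+round]; 5 /i/ → [+round]; bound reached.
From /o/ at 9 leftward: 8 /e/ → [+round]; 7 /o/ is itself a trigger — this domain ends here.
From /o/ at 13 leftward: 12 /i/ → [+round]; 11 /i/ → [+round]; bound reached.
Targets with no active source: positions 3 4 10 stay [-round].
[+round] positions on the surface: 1 2 5 6 7 8 9 11 12 13.

10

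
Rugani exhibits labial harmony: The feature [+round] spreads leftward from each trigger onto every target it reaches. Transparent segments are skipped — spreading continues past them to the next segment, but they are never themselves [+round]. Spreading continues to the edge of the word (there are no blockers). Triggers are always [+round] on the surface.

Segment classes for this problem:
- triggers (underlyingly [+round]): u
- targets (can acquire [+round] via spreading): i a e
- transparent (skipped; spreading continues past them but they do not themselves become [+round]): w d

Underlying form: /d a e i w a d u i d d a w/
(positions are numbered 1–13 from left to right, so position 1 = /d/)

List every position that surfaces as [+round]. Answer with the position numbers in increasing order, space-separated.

2 3 4 6 8

From /u/ at 8 leftward: 7 /d/ transparent; 6 /a/ → [+round]; 5 /w/ transparent; 4 /i/ → [+round]; 3 /e/ → [+round]; 2 /a/ → [+round]; 1 /d/ transparent; word edge.
Targets with no active source: positions 9 12 stay [-round].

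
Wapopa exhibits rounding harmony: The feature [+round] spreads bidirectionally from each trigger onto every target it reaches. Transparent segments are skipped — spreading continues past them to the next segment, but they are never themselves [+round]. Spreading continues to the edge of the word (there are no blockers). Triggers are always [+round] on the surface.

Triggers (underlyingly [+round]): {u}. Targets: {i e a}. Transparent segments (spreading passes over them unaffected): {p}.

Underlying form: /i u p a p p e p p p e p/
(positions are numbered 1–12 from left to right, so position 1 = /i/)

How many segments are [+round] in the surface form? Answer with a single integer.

From /u/ at 2 rightward: 3 /p/ transparent; 4 /a/ → [+round]; 5 /p/ transparent; 6 /p/ transparent; 7 /e/ → [+round]; 8 /p/ transparent; 9 /p/ transparent; 10 /p/ transparent; 11 /e/ → [+round]; 12 /p/ transparent; word edge.
From /u/ at 2 leftward: 1 /i/ → [+round]; word edge.
[+round] positions on the surface: 1 2 4 7 11.

5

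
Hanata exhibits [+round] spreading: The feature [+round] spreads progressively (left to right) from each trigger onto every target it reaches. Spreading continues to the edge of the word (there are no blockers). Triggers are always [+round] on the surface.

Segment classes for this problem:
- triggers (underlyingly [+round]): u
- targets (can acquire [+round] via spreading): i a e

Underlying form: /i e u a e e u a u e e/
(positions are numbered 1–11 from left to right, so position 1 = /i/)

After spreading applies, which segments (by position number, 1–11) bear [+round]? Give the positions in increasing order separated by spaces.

3 4 5 6 7 8 9 10 11

From /u/ at 3 rightward: 4 /a/ → [+round]; 5 /e/ → [+round]; 6 /e/ → [+round]; 7 /u/ is itself a trigger — this domain ends here.
From /u/ at 7 rightward: 8 /a/ → [+round]; 9 /u/ is itself a trigger — this domain ends here.
From /u/ at 9 rightward: 10 /e/ → [+round]; 11 /e/ → [+round]; word edge.
Targets with no active source: positions 1 2 stay [-round].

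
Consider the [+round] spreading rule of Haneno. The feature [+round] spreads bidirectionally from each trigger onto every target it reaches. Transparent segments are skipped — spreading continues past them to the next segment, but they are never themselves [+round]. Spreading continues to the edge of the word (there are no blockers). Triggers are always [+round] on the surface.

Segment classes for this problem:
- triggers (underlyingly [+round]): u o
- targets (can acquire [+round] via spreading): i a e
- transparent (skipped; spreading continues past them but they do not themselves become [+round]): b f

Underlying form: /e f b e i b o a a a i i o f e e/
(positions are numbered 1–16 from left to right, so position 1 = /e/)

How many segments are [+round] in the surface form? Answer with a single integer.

12

From /o/ at 7 rightward: 8 /a/ → [+round]; 9 /a/ → [+round]; 10 /a/ → [+round]; 11 /i/ → [+round]; 12 /i/ → [+round]; 13 /o/ is itself a trigger — this domain ends here.
From /o/ at 7 leftward: 6 /b/ transparent; 5 /i/ → [+round]; 4 /e/ → [+round]; 3 /b/ transparent; 2 /f/ transparent; 1 /e/ → [+round]; word edge.
From /o/ at 13 rightward: 14 /f/ transparent; 15 /e/ → [+round]; 16 /e/ → [+round]; word edge.
From /o/ at 13 leftward: 12 /i/ → [+round]; 11 /i/ → [+round]; 10 /a/ → [+round]; 9 /a/ → [+round]; 8 /a/ → [+round]; 7 /o/ is itself a trigger — this domain ends here.
[+round] positions on the surface: 1 4 5 7 8 9 10 11 12 13 15 16.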